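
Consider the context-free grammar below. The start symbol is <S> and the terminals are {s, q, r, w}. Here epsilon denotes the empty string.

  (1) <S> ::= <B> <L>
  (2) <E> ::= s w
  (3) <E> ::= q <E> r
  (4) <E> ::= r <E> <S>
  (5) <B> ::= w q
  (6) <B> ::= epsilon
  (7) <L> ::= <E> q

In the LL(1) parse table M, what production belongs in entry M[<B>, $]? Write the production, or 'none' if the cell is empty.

FIRST(<E>) = {q, r, s}
FIRST(<B>) = {epsilon, w}
FIRST(<L>) = {q, r, s}  (via <E> q)
FIRST(<S>) = {q, r, s, w}  (via <B> <L>)
FOLLOW(<S>) includes $ since <S> is the start symbol.
FOLLOW(<B>): in <S>::=<B> <L>, <B> is followed by <L> with FIRST {q, r, s}. Thus FOLLOW(<B>) = {q, r, s}.
For <B> ::= w q: FIRST(w q) = {w}, so it goes in M[<B>, t] for t ∈ {w}.
For <B> ::= epsilon: FIRST(epsilon) = {epsilon}, so it goes in M[<B>, t] for t ∈ {}; since epsilon ∈ FIRST, also for every t ∈ FOLLOW(<B>) = {q, r, s}.
None of these place a production in M[<B>, $].

none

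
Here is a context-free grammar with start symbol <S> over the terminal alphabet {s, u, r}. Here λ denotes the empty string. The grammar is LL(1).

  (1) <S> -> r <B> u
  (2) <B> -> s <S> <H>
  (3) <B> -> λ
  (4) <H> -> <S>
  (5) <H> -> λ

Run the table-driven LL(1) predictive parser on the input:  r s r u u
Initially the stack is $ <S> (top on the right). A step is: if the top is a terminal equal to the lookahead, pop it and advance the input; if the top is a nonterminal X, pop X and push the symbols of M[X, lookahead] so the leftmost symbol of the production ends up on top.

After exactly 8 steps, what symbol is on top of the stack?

<H>

step 1: stack=$ <S>  input=r s r u u $  — expand <S> -> r <B> u
step 2: stack=$ u <B> r  input=r s r u u $  — match r
step 3: stack=$ u <B>  input=s r u u $  — expand <B> -> s <S> <H>
step 4: stack=$ u <H> <S> s  input=s r u u $  — match s
step 5: stack=$ u <H> <S>  input=r u u $  — expand <S> -> r <B> u
step 6: stack=$ u <H> u <B> r  input=r u u $  — match r
step 7: stack=$ u <H> u <B>  input=u u $  — expand <B> -> λ
step 8: stack=$ u <H> u  input=u u $  — match u
Stack after step 8: $ u <H> (top = <H>).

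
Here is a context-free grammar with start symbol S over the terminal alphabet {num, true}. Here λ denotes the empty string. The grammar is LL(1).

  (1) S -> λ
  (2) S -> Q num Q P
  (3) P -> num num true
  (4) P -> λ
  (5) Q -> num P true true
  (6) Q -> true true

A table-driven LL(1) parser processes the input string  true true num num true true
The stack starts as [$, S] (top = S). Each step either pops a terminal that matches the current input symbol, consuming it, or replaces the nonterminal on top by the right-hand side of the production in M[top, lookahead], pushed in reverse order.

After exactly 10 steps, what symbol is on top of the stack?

P

step 1: stack=$ S  input=true true num num true true $  — expand S -> Q num Q P
step 2: stack=$ P Q num Q  input=true true num num true true $  — expand Q -> true true
step 3: stack=$ P Q num true true  input=true true num num true true $  — match true
step 4: stack=$ P Q num true  input=true num num true true $  — match true
step 5: stack=$ P Q num  input=num num true true $  — match num
step 6: stack=$ P Q  input=num true true $  — expand Q -> num P true true
step 7: stack=$ P true true P num  input=num true true $  — match num
step 8: stack=$ P true true P  input=true true $  — expand P -> λ
step 9: stack=$ P true true  input=true true $  — match true
step 10: stack=$ P true  input=true $  — match true
Stack after step 10: $ P (top = P).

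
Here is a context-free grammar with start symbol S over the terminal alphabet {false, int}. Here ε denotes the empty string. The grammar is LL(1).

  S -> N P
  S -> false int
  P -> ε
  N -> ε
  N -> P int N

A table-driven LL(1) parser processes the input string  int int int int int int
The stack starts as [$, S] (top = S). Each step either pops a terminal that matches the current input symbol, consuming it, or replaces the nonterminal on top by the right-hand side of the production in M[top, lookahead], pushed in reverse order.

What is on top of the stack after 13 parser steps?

      Stack        Input                      Action
   1  $ S          int int int int int int $  expand S -> N P
   2  $ P N        int int int int int int $  expand N -> P int N
   3  $ P N int P  int int int int int int $  expand P -> ε
   4  $ P N int    int int int int int int $  match int
   5  $ P N        int int int int int $      expand N -> P int N
   6  $ P N int P  int int int int int $      expand P -> ε
   7  $ P N int    int int int int int $      match int
   8  $ P N        int int int int $          expand N -> P int N
   9  $ P N int P  int int int int $          expand P -> ε
  10  $ P N int    int int int int $          match int
  11  $ P N        int int int $              expand N -> P int N
  12  $ P N int P  int int int $              expand P -> ε
  13  $ P N int    int int int $              match int
Stack after step 13: $ P N (top = N).

N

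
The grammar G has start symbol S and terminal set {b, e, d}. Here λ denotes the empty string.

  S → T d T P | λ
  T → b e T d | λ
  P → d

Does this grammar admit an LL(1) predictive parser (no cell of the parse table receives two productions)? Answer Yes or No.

FIRST(S) = {λ, b, d}
FIRST(T) = {λ, b}
FIRST(P) = {d}
FOLLOW(S) = {$}
FOLLOW(T) = {d}
FOLLOW(P) = {$}
Each cell of M receives at most one production.

Yes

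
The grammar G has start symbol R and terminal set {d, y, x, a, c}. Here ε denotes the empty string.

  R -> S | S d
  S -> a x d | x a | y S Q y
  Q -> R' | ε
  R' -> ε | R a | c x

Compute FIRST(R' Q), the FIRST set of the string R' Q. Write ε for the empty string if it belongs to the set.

FIRST(S) = {a, x, y}
FIRST(R) = {a, x, y}  (via S, S d)
FIRST(R') = {ε, a, c, x, y}  (via R a)
FIRST(Q) = {ε, a, c, x, y}  (via R')
FIRST(R' Q): take FIRST of each symbol in turn, carrying on past any symbol whose FIRST contains ε; result {ε, a, c, x, y}.

{ε, a, c, x, y}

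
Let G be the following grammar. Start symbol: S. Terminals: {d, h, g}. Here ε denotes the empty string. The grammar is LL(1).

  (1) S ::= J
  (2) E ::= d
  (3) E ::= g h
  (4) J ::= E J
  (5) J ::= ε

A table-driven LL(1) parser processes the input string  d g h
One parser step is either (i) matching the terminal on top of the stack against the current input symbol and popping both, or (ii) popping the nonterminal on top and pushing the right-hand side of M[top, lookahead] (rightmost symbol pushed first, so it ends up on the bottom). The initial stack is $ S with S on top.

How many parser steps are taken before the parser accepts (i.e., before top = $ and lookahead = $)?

step 1: stack=$ S  input=d g h $  — expand S ::= J
step 2: stack=$ J  input=d g h $  — expand J ::= E J
step 3: stack=$ J E  input=d g h $  — expand E ::= d
step 4: stack=$ J d  input=d g h $  — match d
step 5: stack=$ J  input=g h $  — expand J ::= E J
step 6: stack=$ J E  input=g h $  — expand E ::= g h
step 7: stack=$ J h g  input=g h $  — match g
step 8: stack=$ J h  input=h $  — match h
step 9: stack=$ J  input=$  — expand J ::= ε
Accept reached after 9 steps.

9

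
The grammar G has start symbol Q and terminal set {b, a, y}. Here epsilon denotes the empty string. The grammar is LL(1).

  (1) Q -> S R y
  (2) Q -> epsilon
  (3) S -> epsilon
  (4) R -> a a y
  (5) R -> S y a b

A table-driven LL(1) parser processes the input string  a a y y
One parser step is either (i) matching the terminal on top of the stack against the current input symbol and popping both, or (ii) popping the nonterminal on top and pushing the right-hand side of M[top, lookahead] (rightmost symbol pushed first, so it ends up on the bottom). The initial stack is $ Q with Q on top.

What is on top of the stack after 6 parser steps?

y

step 1: stack=$ Q  input=a a y y $  — expand Q -> S R y
step 2: stack=$ y R S  input=a a y y $  — expand S -> epsilon
step 3: stack=$ y R  input=a a y y $  — expand R -> a a y
step 4: stack=$ y y a a  input=a a y y $  — match a
step 5: stack=$ y y a  input=a y y $  — match a
step 6: stack=$ y y  input=y y $  — match y
Stack after step 6: $ y (top = y).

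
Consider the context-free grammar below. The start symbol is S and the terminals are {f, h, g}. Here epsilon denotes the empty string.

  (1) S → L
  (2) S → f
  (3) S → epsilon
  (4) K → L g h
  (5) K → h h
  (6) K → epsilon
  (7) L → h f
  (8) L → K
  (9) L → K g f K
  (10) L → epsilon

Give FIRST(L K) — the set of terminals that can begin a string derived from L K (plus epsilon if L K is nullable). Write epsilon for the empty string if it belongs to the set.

FIRST(S): from S→L we get {epsilon, g, h}; from S→f we get {f}; from S→epsilon we get {epsilon}. So FIRST(S) = {epsilon, f, g, h}.
FIRST(K): from K→L g h we get {g, h}; from K→h h we get {h}; from K→epsilon we get {epsilon}. So FIRST(K) = {epsilon, g, h}.
FIRST(L): from L→h f we get {h}; from L→K we get {epsilon, g, h}; from L→K g f K we get {g, h}; from L→epsilon we get {epsilon}. So FIRST(L) = {epsilon, g, h}.
FIRST(L K): take FIRST of each symbol in turn, carrying on past any symbol whose FIRST contains epsilon; result {epsilon, g, h}.

{epsilon, g, h}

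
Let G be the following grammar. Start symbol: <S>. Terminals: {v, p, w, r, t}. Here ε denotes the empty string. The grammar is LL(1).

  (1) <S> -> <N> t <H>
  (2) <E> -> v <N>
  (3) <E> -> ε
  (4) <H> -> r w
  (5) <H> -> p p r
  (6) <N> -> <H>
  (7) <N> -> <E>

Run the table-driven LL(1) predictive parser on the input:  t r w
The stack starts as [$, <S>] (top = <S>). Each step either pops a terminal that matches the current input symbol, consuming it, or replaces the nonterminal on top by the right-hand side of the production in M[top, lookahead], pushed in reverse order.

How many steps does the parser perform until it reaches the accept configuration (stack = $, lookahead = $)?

step 1: stack=$ <S>  input=t r w $  — expand <S> -> <N> t <H>
step 2: stack=$ <H> t <N>  input=t r w $  — expand <N> -> <E>
step 3: stack=$ <H> t <E>  input=t r w $  — expand <E> -> ε
step 4: stack=$ <H> t  input=t r w $  — match t
step 5: stack=$ <H>  input=r w $  — expand <H> -> r w
step 6: stack=$ w r  input=r w $  — match r
step 7: stack=$ w  input=w $  — match w
Accept reached after 7 steps.

7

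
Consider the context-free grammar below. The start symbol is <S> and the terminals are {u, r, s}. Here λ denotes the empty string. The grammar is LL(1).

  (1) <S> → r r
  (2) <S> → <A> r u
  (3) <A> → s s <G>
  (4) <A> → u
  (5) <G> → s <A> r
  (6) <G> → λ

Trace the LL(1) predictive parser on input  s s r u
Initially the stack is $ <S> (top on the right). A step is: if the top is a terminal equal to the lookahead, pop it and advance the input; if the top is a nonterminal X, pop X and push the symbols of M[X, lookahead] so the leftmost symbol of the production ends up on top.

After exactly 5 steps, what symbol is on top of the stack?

r

     Stack          Input      Action
  1  $ <S>          s s r u $  expand <S> → <A> r u
  2  $ u r <A>      s s r u $  expand <A> → s s <G>
  3  $ u r <G> s s  s s r u $  match s
  4  $ u r <G> s    s r u $    match s
  5  $ u r <G>      r u $      expand <G> → λ
Stack after step 5: $ u r (top = r).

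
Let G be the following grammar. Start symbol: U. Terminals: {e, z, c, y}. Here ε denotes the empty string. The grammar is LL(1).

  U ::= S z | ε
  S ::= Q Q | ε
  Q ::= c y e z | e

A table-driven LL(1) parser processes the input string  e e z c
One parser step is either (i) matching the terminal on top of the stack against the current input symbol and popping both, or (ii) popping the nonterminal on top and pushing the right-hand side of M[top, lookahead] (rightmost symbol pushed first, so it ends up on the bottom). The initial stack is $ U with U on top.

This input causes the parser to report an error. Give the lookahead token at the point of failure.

c

     Stack    Input      Action
  1  $ U      e e z c $  expand U ::= S z
  2  $ z S    e e z c $  expand S ::= Q Q
  3  $ z Q Q  e e z c $  expand Q ::= e
  4  $ z Q e  e e z c $  match e
  5  $ z Q    e z c $    expand Q ::= e
  6  $ z e    e z c $    match e
  7  $ z      z c $      match z
  8  $        c $        error: stack empty but input remains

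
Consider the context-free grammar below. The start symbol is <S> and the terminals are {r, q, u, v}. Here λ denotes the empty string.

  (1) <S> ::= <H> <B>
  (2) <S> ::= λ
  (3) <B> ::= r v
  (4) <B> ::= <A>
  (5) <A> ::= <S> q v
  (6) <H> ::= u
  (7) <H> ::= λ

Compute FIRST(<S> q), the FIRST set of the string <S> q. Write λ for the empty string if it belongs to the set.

{q, r, u}

FIRST(<H>): from <H>::=u we get {u}; from <H>::=λ we get {λ}. So FIRST(<H>) = {λ, u}.
FIRST(<S>): from <S>::=<H> <B> we get {q, r, u}; from <S>::=λ we get {λ}. So FIRST(<S>) = {λ, q, r, u}.
FIRST(<A>): from <A>::=<S> q v we get {q, r, u}. So FIRST(<A>) = {q, r, u}.
FIRST(<B>): from <B>::=r v we get {r}; from <B>::=<A> we get {q, r, u}. So FIRST(<B>) = {q, r, u}.
FIRST(<S> q): take FIRST of each symbol in turn, carrying on past any symbol whose FIRST contains λ; result {q, r, u}.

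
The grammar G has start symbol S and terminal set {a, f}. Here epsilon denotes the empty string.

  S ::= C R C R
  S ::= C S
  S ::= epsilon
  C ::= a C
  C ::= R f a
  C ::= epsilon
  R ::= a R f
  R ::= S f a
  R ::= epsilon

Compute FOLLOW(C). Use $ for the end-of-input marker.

{$, a, f}

FIRST(S) = {epsilon, a, f}  (via C R C R, C S)
FIRST(R) = {epsilon, a, f}  (via S f a)
FIRST(C) = {epsilon, a, f}  (via R f a)
FOLLOW(S) includes $ since S is the start symbol.
FOLLOW(S): in S::=C S, the suffix after S is empty (adds nothing new); in R::=S f a, S is followed by f a with FIRST {f}. Thus FOLLOW(S) = {$, f}.
FOLLOW(C): in S::=C R C R (occurrence 1), C is followed by R C R with FIRST {epsilon, a, f}; in S::=C R C R (occurrence 1), the suffix after C is nullable, so FOLLOW(C) ⊇ FOLLOW(S) = {$, f}; in S::=C R C R (occurrence 2), C is followed by R with FIRST {epsilon, a, f}; in S::=C R C R (occurrence 2), the suffix after C is nullable, so FOLLOW(C) ⊇ FOLLOW(S) = {$, f}; in S::=C S, C is followed by S with FIRST {epsilon, a, f}; in S::=C S, the suffix after C is nullable, so FOLLOW(C) ⊇ FOLLOW(S) = {$, f}; in C::=a C, the suffix after C is empty (adds nothing new). Thus FOLLOW(C) = {$, a, f}.
FOLLOW(R): in S::=C R C R (occurrence 1), R is followed by C R with FIRST {epsilon, a, f}; in S::=C R C R (occurrence 1), the suffix after R is nullable, so FOLLOW(R) ⊇ FOLLOW(S) = {$, f}; in S::=C R C R (occurrence 2), the suffix after R is empty, so FOLLOW(R) ⊇ FOLLOW(S) = {$, f}; in C::=R f a, R is followed by f a with FIRST {f}; in R::=a R f, R is followed by f with FIRST {f}. Thus FOLLOW(R) = {$, a, f}.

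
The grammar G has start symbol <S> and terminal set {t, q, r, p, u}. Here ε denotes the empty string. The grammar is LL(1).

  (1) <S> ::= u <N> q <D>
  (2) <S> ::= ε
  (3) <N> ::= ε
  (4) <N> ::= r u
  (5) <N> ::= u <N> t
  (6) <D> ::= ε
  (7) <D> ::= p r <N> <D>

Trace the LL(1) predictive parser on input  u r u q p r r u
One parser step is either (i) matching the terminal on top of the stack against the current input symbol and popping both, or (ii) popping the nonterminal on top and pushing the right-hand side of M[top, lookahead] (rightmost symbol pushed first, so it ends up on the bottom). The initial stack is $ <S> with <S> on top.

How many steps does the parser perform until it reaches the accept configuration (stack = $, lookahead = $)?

13

step 1: stack=$ <S>  input=u r u q p r r u $  — expand <S> ::= u <N> q <D>
step 2: stack=$ <D> q <N> u  input=u r u q p r r u $  — match u
step 3: stack=$ <D> q <N>  input=r u q p r r u $  — expand <N> ::= r u
step 4: stack=$ <D> q u r  input=r u q p r r u $  — match r
step 5: stack=$ <D> q u  input=u q p r r u $  — match u
step 6: stack=$ <D> q  input=q p r r u $  — match q
step 7: stack=$ <D>  input=p r r u $  — expand <D> ::= p r <N> <D>
step 8: stack=$ <D> <N> r p  input=p r r u $  — match p
step 9: stack=$ <D> <N> r  input=r r u $  — match r
step 10: stack=$ <D> <N>  input=r u $  — expand <N> ::= r u
step 11: stack=$ <D> u r  input=r u $  — match r
step 12: stack=$ <D> u  input=u $  — match u
step 13: stack=$ <D>  input=$  — expand <D> ::= ε
Accept reached after 13 steps.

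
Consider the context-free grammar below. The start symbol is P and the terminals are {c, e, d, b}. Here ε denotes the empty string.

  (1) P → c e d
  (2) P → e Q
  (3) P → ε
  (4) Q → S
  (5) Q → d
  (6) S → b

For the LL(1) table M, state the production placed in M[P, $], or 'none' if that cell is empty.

P → ε

FIRST(P): from P→c e d we get {c}; from P→e Q we get {e}; from P→ε we get {ε}. So FIRST(P) = {ε, c, e}.
FIRST(S): from S→b we get {b}. So FIRST(S) = {b}.
FIRST(Q): from Q→S we get {b}; from Q→d we get {d}. So FIRST(Q) = {b, d}.
FOLLOW(P) includes $ since P is the start symbol.
FOLLOW(P): P appears on no right-hand side. Thus FOLLOW(P) = {$}.
For P → c e d: FIRST(c e d) = {c}, so it goes in M[P, t] for t ∈ {c}.
For P → e Q: FIRST(e Q) = {e}, so it goes in M[P, t] for t ∈ {e}.
For P → ε: FIRST(ε) = {ε}, so it goes in M[P, t] for t ∈ {}; since ε ∈ FIRST, also for every t ∈ FOLLOW(P) = {$}.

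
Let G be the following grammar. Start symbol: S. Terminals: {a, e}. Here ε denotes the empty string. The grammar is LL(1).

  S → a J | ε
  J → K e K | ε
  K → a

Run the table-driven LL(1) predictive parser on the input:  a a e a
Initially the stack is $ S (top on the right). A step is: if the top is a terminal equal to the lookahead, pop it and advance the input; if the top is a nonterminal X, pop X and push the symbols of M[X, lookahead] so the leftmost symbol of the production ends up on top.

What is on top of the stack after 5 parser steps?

step 1: stack=$ S  input=a a e a $  — expand S → a J
step 2: stack=$ J a  input=a a e a $  — match a
step 3: stack=$ J  input=a e a $  — expand J → K e K
step 4: stack=$ K e K  input=a e a $  — expand K → a
step 5: stack=$ K e a  input=a e a $  — match a
Stack after step 5: $ K e (top = e).

e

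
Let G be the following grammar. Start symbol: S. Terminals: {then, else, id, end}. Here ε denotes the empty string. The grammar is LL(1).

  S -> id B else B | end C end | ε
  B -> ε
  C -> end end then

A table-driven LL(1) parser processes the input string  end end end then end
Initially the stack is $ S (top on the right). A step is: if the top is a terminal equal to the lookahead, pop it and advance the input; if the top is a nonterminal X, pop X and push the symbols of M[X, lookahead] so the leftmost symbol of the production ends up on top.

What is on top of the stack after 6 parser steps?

     Stack               Input                   Action
  1  $ S                 end end end then end $  expand S -> end C end
  2  $ end C end         end end end then end $  match end
  3  $ end C             end end then end $      expand C -> end end then
  4  $ end then end end  end end then end $      match end
  5  $ end then end      end then end $          match end
  6  $ end then          then end $              match then
Stack after step 6: $ end (top = end).

end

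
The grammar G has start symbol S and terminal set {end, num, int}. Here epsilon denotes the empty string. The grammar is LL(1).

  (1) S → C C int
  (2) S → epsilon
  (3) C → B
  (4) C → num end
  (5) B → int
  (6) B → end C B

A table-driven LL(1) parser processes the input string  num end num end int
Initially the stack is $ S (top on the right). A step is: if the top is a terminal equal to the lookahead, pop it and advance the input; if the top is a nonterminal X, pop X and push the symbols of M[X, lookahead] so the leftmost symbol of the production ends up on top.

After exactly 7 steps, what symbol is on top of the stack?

     Stack            Input                  Action
  1  $ S              num end num end int $  expand S → C C int
  2  $ int C C        num end num end int $  expand C → num end
  3  $ int C end num  num end num end int $  match num
  4  $ int C end      end num end int $      match end
  5  $ int C          num end int $          expand C → num end
  6  $ int end num    num end int $          match num
  7  $ int end        end int $              match end
Stack after step 7: $ int (top = int).

int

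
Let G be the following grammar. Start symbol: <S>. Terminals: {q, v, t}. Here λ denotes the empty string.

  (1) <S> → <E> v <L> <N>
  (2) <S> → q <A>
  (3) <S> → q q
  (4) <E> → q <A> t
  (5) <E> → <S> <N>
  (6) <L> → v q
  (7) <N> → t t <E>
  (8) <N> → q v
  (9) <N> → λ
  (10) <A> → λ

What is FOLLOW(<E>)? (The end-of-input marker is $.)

{$, q, t, v}

FIRST(<L>) = {v}
FIRST(<N>) = {λ, q, t}
FIRST(<A>) = {λ}
FIRST(<S>) = {q}  (via <E> v <L> <N>)
FIRST(<E>) = {q}  (via <S> <N>)
FOLLOW(<S>) includes $ since <S> is the start symbol.
FOLLOW(<S>): in <E>→<S> <N>, <S> is followed by <N> with FIRST {λ, q, t}; in <E>→<S> <N>, the suffix after <S> is nullable, so FOLLOW(<S>) ⊇ FOLLOW(<E>) = {$, q, t, v}. Thus FOLLOW(<S>) = {$, q, t, v}.
FOLLOW(<L>): in <S>→<E> v <L> <N>, <L> is followed by <N> with FIRST {λ, q, t}; in <S>→<E> v <L> <N>, the suffix after <L> is nullable, so FOLLOW(<L>) ⊇ FOLLOW(<S>) = {$, q, t, v}. Thus FOLLOW(<L>) = {$, q, t, v}.
FOLLOW(<A>): in <S>→q <A>, the suffix after <A> is empty, so FOLLOW(<A>) ⊇ FOLLOW(<S>) = {$, q, t, v}; in <E>→q <A> t, <A> is followed by t with FIRST {t}. Thus FOLLOW(<A>) = {$, q, t, v}.
FOLLOW(<E>): in <S>→<E> v <L> <N>, <E> is followed by v <L> <N> with FIRST {v}; in <N>→t t <E>, the suffix after <E> is empty, so FOLLOW(<E>) ⊇ FOLLOW(<N>) = {$, q, t, v}. Thus FOLLOW(<E>) = {$, q, t, v}.
FOLLOW(<N>): in <S>→<E> v <L> <N>, the suffix after <N> is empty, so FOLLOW(<N>) ⊇ FOLLOW(<S>) = {$, q, t, v}; in <E>→<S> <N>, the suffix after <N> is empty, so FOLLOW(<N>) ⊇ FOLLOW(<E>) = {$, q, t, v}. Thus FOLLOW(<N>) = {$, q, t, v}.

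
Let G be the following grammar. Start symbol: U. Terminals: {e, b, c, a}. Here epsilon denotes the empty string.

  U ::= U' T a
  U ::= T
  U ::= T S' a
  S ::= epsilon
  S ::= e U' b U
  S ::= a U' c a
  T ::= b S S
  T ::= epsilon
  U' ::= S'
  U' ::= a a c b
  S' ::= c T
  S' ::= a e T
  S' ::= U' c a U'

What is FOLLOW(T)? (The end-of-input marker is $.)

FIRST(S): from S::=epsilon we get {epsilon}; from S::=e U' b U we get {e}; from S::=a U' c a we get {a}. So FIRST(S) = {epsilon, a, e}.
FIRST(T): from T::=b S S we get {b}; from T::=epsilon we get {epsilon}. So FIRST(T) = {epsilon, b}.
FIRST(U): from U::=U' T a we get {a, c}; from U::=T we get {epsilon, b}; from U::=T S' a we get {a, b, c}. So FIRST(U) = {epsilon, a, b, c}.
FIRST(U'): from U'::=S' we get {a, c}; from U'::=a a c b we get {a}. So FIRST(U') = {a, c}.
FIRST(S'): from S'::=c T we get {c}; from S'::=a e T we get {a}; from S'::=U' c a U' we get {a, c}. So FIRST(S') = {a, c}.
FOLLOW(U) includes $ since U is the start symbol.
FOLLOW(U): in S::=e U' b U, the suffix after U is empty, so FOLLOW(U) ⊇ FOLLOW(S) = {$, a, b, c, e}. Thus FOLLOW(U) = {$, a, b, c, e}.
FOLLOW(S): in T::=b S S (occurrence 1), S is followed by S with FIRST {epsilon, a, e}; in T::=b S S (occurrence 1), the suffix after S is nullable, so FOLLOW(S) ⊇ FOLLOW(T) = {$, a, b, c, e}; in T::=b S S (occurrence 2), the suffix after S is empty, so FOLLOW(S) ⊇ FOLLOW(T) = {$, a, b, c, e}. Thus FOLLOW(S) = {$, a, b, c, e}.
FOLLOW(T): in U::=U' T a, T is followed by a with FIRST {a}; in U::=T, the suffix after T is empty, so FOLLOW(T) ⊇ FOLLOW(U) = {$, a, b, c, e}; in U::=T S' a, T is followed by S' a with FIRST {a, c}; in S'::=c T, the suffix after T is empty, so FOLLOW(T) ⊇ FOLLOW(S') = {a, b, c}; in S'::=a e T, the suffix after T is empty, so FOLLOW(T) ⊇ FOLLOW(S') = {a, b, c}. Thus FOLLOW(T) = {$, a, b, c, e}.
FOLLOW(U'): in U::=U' T a, U' is followed by T a with FIRST {a, b}; in S::=e U' b U, U' is followed by b U with FIRST {b}; in S::=a U' c a, U' is followed by c a with FIRST {c}; in S'::=U' c a U' (occurrence 1), U' is followed by c a U' with FIRST {c}; in S'::=U' c a U' (occurrence 2), the suffix after U' is empty, so FOLLOW(U') ⊇ FOLLOW(S') = {a, b, c}. Thus FOLLOW(U') = {a, b, c}.
FOLLOW(S'): in U::=T S' a, S' is followed by a with FIRST {a}; in U'::=S', the suffix after S' is empty, so FOLLOW(S') ⊇ FOLLOW(U') = {a, b, c}. Thus FOLLOW(S') = {a, b, c}.

{$, a, b, c, e}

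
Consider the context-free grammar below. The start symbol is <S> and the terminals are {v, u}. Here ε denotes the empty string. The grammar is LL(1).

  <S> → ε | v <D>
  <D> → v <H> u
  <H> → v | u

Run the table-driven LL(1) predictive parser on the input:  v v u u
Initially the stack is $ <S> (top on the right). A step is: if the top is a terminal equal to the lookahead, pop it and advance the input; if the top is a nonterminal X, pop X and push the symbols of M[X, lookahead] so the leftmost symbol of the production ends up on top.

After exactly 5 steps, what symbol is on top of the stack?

u

step 1: stack=$ <S>  input=v v u u $  — expand <S> → v <D>
step 2: stack=$ <D> v  input=v v u u $  — match v
step 3: stack=$ <D>  input=v u u $  — expand <D> → v <H> u
step 4: stack=$ u <H> v  input=v u u $  — match v
step 5: stack=$ u <H>  input=u u $  — expand <H> → u
Stack after step 5: $ u u (top = u).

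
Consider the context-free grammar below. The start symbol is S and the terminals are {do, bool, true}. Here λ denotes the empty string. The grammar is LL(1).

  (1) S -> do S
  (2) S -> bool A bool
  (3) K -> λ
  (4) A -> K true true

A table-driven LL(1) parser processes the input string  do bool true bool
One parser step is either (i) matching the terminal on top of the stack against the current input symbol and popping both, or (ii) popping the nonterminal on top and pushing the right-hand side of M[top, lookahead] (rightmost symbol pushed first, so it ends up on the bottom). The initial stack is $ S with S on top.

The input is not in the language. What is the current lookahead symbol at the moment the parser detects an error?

bool

     Stack               Input                Action
  1  $ S                 do bool true bool $  expand S -> do S
  2  $ S do              do bool true bool $  match do
  3  $ S                 bool true bool $     expand S -> bool A bool
  4  $ bool A bool       bool true bool $     match bool
  5  $ bool A            true bool $          expand A -> K true true
  6  $ bool true true K  true bool $          expand K -> λ
  7  $ bool true true    true bool $          match true
  8  $ bool true         bool $               error: top is terminal true but lookahead is bool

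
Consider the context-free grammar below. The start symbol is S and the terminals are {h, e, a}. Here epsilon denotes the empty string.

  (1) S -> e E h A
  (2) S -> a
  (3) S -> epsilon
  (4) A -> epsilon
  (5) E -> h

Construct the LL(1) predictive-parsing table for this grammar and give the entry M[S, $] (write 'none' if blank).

S -> epsilon

FIRST(S): from S->e E h A we get {e}; from S->a we get {a}; from S->epsilon we get {epsilon}. So FIRST(S) = {epsilon, a, e}.
FIRST(A): from A->epsilon we get {epsilon}. So FIRST(A) = {epsilon}.
FIRST(E): from E->h we get {h}. So FIRST(E) = {h}.
FOLLOW(S) includes $ since S is the start symbol.
FOLLOW(S): S appears on no right-hand side. Thus FOLLOW(S) = {$}.
For S -> e E h A: FIRST(e E h A) = {e}, so it goes in M[S, t] for t ∈ {e}.
For S -> a: FIRST(a) = {a}, so it goes in M[S, t] for t ∈ {a}.
For S -> epsilon: FIRST(epsilon) = {epsilon}, so it goes in M[S, t] for t ∈ {}; since epsilon ∈ FIRST, also for every t ∈ FOLLOW(S) = {$}.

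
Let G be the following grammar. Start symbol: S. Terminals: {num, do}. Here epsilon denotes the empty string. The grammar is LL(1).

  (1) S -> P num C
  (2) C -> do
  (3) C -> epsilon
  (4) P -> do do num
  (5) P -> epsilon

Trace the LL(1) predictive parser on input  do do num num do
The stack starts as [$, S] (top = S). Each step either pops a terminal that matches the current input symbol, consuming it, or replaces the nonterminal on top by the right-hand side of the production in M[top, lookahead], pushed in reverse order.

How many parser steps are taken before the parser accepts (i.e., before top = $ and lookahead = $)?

8

step 1: stack=$ S  input=do do num num do $  — expand S -> P num C
step 2: stack=$ C num P  input=do do num num do $  — expand P -> do do num
step 3: stack=$ C num num do do  input=do do num num do $  — match do
step 4: stack=$ C num num do  input=do num num do $  — match do
step 5: stack=$ C num num  input=num num do $  — match num
step 6: stack=$ C num  input=num do $  — match num
step 7: stack=$ C  input=do $  — expand C -> do
step 8: stack=$ do  input=do $  — match do
Accept reached after 8 steps.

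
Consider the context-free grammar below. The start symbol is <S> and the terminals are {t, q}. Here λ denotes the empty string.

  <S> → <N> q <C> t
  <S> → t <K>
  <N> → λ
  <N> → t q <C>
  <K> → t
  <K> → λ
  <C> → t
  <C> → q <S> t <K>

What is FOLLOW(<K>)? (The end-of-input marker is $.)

FIRST(<N>): from <N>→λ we get {λ}; from <N>→t q <C> we get {t}. So FIRST(<N>) = {λ, t}.
FIRST(<K>): from <K>→t we get {t}; from <K>→λ we get {λ}. So FIRST(<K>) = {λ, t}.
FIRST(<C>): from <C>→t we get {t}; from <C>→q <S> t <K> we get {q}. So FIRST(<C>) = {q, t}.
FIRST(<S>): from <S>→<N> q <C> t we get {q, t}; from <S>→t <K> we get {t}. So FIRST(<S>) = {q, t}.
FOLLOW(<S>) includes $ since <S> is the start symbol.
FOLLOW(<S>): in <C>→q <S> t <K>, <S> is followed by t <K> with FIRST {t}. Thus FOLLOW(<S>) = {$, t}.
FOLLOW(<N>): in <S>→<N> q <C> t, <N> is followed by q <C> t with FIRST {q}. Thus FOLLOW(<N>) = {q}.
FOLLOW(<C>): in <S>→<N> q <C> t, <C> is followed by t with FIRST {t}; in <N>→t q <C>, the suffix after <C> is empty, so FOLLOW(<C>) ⊇ FOLLOW(<N>) = {q}. Thus FOLLOW(<C>) = {q, t}.
FOLLOW(<K>): in <S>→t <K>, the suffix after <K> is empty, so FOLLOW(<K>) ⊇ FOLLOW(<S>) = {$, t}; in <C>→q <S> t <K>, the suffix after <K> is empty, so FOLLOW(<K>) ⊇ FOLLOW(<C>) = {q, t}. Thus FOLLOW(<K>) = {$, q, t}.

{$, q, t}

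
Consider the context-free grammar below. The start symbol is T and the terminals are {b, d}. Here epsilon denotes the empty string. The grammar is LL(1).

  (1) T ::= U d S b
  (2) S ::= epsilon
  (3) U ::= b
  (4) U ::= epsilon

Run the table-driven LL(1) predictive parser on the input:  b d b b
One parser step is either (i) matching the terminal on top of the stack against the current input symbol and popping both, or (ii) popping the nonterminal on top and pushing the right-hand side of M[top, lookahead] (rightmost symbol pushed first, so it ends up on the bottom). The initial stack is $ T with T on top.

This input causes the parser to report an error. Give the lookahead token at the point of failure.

b

step 1: stack=$ T  input=b d b b $  — expand T ::= U d S b
step 2: stack=$ b S d U  input=b d b b $  — expand U ::= b
step 3: stack=$ b S d b  input=b d b b $  — match b
step 4: stack=$ b S d  input=d b b $  — match d
step 5: stack=$ b S  input=b b $  — expand S ::= epsilon
step 6: stack=$ b  input=b b $  — match b
step 7: stack=$  input=b $  — error: stack empty but input remains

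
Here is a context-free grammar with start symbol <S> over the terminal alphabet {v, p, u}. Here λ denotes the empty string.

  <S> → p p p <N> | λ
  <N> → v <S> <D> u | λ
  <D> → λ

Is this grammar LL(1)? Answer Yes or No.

FIRST(<S>) = {λ, p}
FIRST(<N>) = {λ, v}
FIRST(<D>) = {λ}
FOLLOW(<S>) = {$, u}
FOLLOW(<N>) = {$, u}
FOLLOW(<D>) = {u}
Each cell of M receives at most one production.

Yes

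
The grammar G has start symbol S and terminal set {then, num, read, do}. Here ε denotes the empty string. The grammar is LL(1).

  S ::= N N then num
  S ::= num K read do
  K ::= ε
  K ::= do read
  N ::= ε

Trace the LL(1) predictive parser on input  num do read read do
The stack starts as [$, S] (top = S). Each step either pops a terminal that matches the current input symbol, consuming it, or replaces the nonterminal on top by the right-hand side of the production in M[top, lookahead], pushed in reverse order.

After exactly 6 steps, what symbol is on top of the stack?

do

step 1: stack=$ S  input=num do read read do $  — expand S ::= num K read do
step 2: stack=$ do read K num  input=num do read read do $  — match num
step 3: stack=$ do read K  input=do read read do $  — expand K ::= do read
step 4: stack=$ do read read do  input=do read read do $  — match do
step 5: stack=$ do read read  input=read read do $  — match read
step 6: stack=$ do read  input=read do $  — match read
Stack after step 6: $ do (top = do).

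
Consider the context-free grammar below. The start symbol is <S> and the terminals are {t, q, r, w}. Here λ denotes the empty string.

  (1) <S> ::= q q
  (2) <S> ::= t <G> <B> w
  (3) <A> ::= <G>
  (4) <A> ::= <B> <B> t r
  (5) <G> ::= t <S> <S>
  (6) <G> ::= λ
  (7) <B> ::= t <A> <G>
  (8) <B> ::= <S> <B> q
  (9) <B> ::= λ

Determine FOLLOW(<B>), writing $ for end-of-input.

{q, t, w}

FIRST(<S>) = {q, t}
FIRST(<G>) = {λ, t}
FIRST(<B>) = {λ, q, t}  (via <S> <B> q)
FIRST(<A>) = {λ, q, t}  (via <G>, <B> <B> t r)
FOLLOW(<S>) includes $ since <S> is the start symbol.
FOLLOW(<B>): in <S>::=t <G> <B> w, <B> is followed by w with FIRST {w}; in <A>::=<B> <B> t r (occurrence 1), <B> is followed by <B> t r with FIRST {q, t}; in <A>::=<B> <B> t r (occurrence 2), <B> is followed by t r with FIRST {t}; in <B>::=<S> <B> q, <B> is followed by q with FIRST {q}. Thus FOLLOW(<B>) = {q, t, w}.
FOLLOW(<A>): in <B>::=t <A> <G>, <A> is followed by <G> with FIRST {λ, t}; in <B>::=t <A> <G>, the suffix after <A> is nullable, so FOLLOW(<A>) ⊇ FOLLOW(<B>) = {q, t, w}. Thus FOLLOW(<A>) = {q, t, w}.
FOLLOW(<G>): in <S>::=t <G> <B> w, <G> is followed by <B> w with FIRST {q, t, w}; in <A>::=<G>, the suffix after <G> is empty, so FOLLOW(<G>) ⊇ FOLLOW(<A>) = {q, t, w}; in <B>::=t <A> <G>, the suffix after <G> is empty, so FOLLOW(<G>) ⊇ FOLLOW(<B>) = {q, t, w}. Thus FOLLOW(<G>) = {q, t, w}.
FOLLOW(<S>): in <G>::=t <S> <S> (occurrence 1), <S> is followed by <S> with FIRST {q, t}; in <G>::=t <S> <S> (occurrence 2), the suffix after <S> is empty, so FOLLOW(<S>) ⊇ FOLLOW(<G>) = {q, t, w}; in <B>::=<S> <B> q, <S> is followed by <B> q with FIRST {q, t}. Thus FOLLOW(<S>) = {$, q, t, w}.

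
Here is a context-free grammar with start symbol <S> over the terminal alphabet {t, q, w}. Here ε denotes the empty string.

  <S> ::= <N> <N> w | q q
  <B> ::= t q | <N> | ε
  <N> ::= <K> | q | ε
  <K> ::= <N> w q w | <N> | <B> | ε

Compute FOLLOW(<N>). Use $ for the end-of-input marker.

FIRST(<S>) = {q, t, w}  (via <N> <N> w)
FIRST(<B>) = {ε, q, t, w}  (via <N>)
FIRST(<N>) = {ε, q, t, w}  (via <K>)
FIRST(<K>) = {ε, q, t, w}  (via <N> w q w, <N>, <B>)
FOLLOW(<S>) includes $ since <S> is the start symbol.
FOLLOW(<S>): <S> appears on no right-hand side. Thus FOLLOW(<S>) = {$}.
FOLLOW(<B>): in <K>::=<B>, the suffix after <B> is empty, so FOLLOW(<B>) ⊇ FOLLOW(<K>) = {q, t, w}. Thus FOLLOW(<B>) = {q, t, w}.
FOLLOW(<N>): in <S>::=<N> <N> w (occurrence 1), <N> is followed by <N> w with FIRST {q, t, w}; in <S>::=<N> <N> w (occurrence 2), <N> is followed by w with FIRST {w}; in <B>::=<N>, the suffix after <N> is empty, so FOLLOW(<N>) ⊇ FOLLOW(<B>) = {q, t, w}; in <K>::=<N> w q w, <N> is followed by w q w with FIRST {w}; in <K>::=<N>, the suffix after <N> is empty, so FOLLOW(<N>) ⊇ FOLLOW(<K>) = {q, t, w}. Thus FOLLOW(<N>) = {q, t, w}.
FOLLOW(<K>): in <N>::=<K>, the suffix after <K> is empty, so FOLLOW(<K>) ⊇ FOLLOW(<N>) = {q, t, w}. Thus FOLLOW(<K>) = {q, t, w}.

{q, t, w}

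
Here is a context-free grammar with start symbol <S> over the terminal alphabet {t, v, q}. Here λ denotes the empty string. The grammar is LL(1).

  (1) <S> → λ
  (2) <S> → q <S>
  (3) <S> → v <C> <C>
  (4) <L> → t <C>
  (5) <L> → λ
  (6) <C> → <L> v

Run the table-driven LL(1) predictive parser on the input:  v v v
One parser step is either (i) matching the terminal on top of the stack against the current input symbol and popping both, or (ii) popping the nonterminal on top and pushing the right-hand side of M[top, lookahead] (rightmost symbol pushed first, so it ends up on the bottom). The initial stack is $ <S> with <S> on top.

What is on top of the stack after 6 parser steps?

<L>

step 1: stack=$ <S>  input=v v v $  — expand <S> → v <C> <C>
step 2: stack=$ <C> <C> v  input=v v v $  — match v
step 3: stack=$ <C> <C>  input=v v $  — expand <C> → <L> v
step 4: stack=$ <C> v <L>  input=v v $  — expand <L> → λ
step 5: stack=$ <C> v  input=v v $  — match v
step 6: stack=$ <C>  input=v $  — expand <C> → <L> v
Stack after step 6: $ v <L> (top = <L>).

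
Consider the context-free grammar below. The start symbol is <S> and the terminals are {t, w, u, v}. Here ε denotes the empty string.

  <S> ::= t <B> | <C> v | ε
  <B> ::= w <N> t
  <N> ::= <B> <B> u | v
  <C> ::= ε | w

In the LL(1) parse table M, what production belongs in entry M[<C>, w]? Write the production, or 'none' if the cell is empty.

<C> ::= w

FIRST(<B>) = {w}
FIRST(<C>) = {ε, w}
FIRST(<S>) = {ε, t, v, w}  (via <C> v)
FIRST(<N>) = {v, w}  (via <B> <B> u)
FOLLOW(<S>) includes $ since <S> is the start symbol.
FOLLOW(<C>): in <S>::=<C> v, <C> is followed by v with FIRST {v}. Thus FOLLOW(<C>) = {v}.
For <C> ::= ε: FIRST(ε) = {ε}, so it goes in M[<C>, t] for t ∈ {}; since ε ∈ FIRST, also for every t ∈ FOLLOW(<C>) = {v}.
For <C> ::= w: FIRST(w) = {w}, so it goes in M[<C>, t] for t ∈ {w}.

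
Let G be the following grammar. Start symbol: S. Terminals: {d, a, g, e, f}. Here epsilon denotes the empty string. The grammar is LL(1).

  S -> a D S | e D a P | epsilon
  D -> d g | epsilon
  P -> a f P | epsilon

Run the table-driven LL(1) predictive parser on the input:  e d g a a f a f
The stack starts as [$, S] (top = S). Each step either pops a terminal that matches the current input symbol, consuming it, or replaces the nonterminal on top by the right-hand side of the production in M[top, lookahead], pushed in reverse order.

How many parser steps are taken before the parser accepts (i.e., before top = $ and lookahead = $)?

step 1: stack=$ S  input=e d g a a f a f $  — expand S -> e D a P
step 2: stack=$ P a D e  input=e d g a a f a f $  — match e
step 3: stack=$ P a D  input=d g a a f a f $  — expand D -> d g
step 4: stack=$ P a g d  input=d g a a f a f $  — match d
step 5: stack=$ P a g  input=g a a f a f $  — match g
step 6: stack=$ P a  input=a a f a f $  — match a
step 7: stack=$ P  input=a f a f $  — expand P -> a f P
step 8: stack=$ P f a  input=a f a f $  — match a
step 9: stack=$ P f  input=f a f $  — match f
step 10: stack=$ P  input=a f $  — expand P -> a f P
step 11: stack=$ P f a  input=a f $  — match a
step 12: stack=$ P f  input=f $  — match f
step 13: stack=$ P  input=$  — expand P -> epsilon
Accept reached after 13 steps.

13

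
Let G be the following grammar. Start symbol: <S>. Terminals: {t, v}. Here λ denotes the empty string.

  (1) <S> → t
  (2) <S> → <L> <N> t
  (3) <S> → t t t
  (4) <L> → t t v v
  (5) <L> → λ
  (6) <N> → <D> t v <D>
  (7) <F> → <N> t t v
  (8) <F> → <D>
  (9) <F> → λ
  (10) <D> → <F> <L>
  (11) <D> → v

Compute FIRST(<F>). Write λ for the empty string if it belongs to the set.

FIRST(<L>): from <L>→t t v v we get {t}; from <L>→λ we get {λ}. So FIRST(<L>) = {λ, t}.
FIRST(<S>): from <S>→t we get {t}; from <S>→<L> <N> t we get {t, v}; from <S>→t t t we get {t}. So FIRST(<S>) = {t, v}.
FIRST(<N>): from <N>→<D> t v <D> we get {t, v}. So FIRST(<N>) = {t, v}.
FIRST(<F>): from <F>→<N> t t v we get {t, v}; from <F>→<D> we get {λ, t, v}; from <F>→λ we get {λ}. So FIRST(<F>) = {λ, t, v}.
FIRST(<D>): from <D>→<F> <L> we get {λ, t, v}; from <D>→v we get {v}. So FIRST(<D>) = {λ, t, v}.

{λ, t, v}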